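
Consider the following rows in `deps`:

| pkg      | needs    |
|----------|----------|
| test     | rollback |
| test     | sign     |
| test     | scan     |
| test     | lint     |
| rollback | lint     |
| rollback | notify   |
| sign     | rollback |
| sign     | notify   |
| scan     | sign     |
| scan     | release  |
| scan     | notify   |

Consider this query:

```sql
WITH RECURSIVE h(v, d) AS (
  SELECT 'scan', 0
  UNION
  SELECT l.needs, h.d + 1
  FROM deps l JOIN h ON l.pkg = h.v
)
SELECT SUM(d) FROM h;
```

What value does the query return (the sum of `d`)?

13

Base: (scan, d=0).
Iteration 1: edges from {scan} -> (notify, d=1), (release, d=1), (sign, d=1).
Iteration 2: edges from {notify,release,sign} -> (notify, d=2), (rollback, d=2).
Iteration 3: edges from {notify,rollback} -> (lint, d=3), (notify, d=3).
Iteration 4: no outgoing edges from {lint,notify}; recursion stops.
SUM(d) = 0 + 1 + 1 + 1 + 2 + 2 + 3 + 3 = 13.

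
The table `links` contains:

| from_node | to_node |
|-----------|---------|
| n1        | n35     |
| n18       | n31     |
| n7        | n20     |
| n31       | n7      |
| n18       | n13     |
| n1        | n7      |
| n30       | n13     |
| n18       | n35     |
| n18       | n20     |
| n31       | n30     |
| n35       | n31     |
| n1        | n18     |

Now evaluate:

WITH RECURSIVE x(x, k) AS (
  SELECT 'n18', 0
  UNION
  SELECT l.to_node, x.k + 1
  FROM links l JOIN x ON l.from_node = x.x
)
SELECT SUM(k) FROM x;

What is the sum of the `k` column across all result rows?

Base: (n18, k=0).
Iteration 1: edges from {n18} -> (n13, k=1), (n20, k=1), (n31, k=1), (n35, k=1).
Iteration 2: edges from {n13,n20,n31,n35} -> (n30, k=2), (n31, k=2), (n7, k=2).
Iteration 3: edges from {n30,n31,n7} -> (n13, k=3), (n20, k=3), (n30, k=3), (n7, k=3).
Iteration 4: edges from {n13,n20,n30,n7} -> (n13, k=4), (n20, k=4).
Iteration 5: no outgoing edges from {n13,n20}; recursion stops.
SUM(k) = 0 + 1 + 1 + 1 + 1 + 2 + 2 + 2 + 3 + 3 + 3 + 3 + 4 + 4 = 30.

30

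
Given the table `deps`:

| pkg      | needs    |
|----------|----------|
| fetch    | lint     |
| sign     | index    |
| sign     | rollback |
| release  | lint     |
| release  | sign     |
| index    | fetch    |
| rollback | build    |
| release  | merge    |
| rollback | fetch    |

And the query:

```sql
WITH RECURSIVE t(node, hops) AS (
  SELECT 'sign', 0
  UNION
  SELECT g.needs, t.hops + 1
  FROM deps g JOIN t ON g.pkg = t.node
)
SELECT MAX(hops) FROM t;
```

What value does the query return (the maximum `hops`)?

Base: (sign, hops=0).
Iteration 1: edges from {sign} -> (index, hops=1), (rollback, hops=1).
Iteration 2: edges from {index,rollback} -> (build, hops=2), (fetch, hops=2). [UNION drops 1 duplicate row(s)]
Iteration 3: edges from {build,fetch} -> (lint, hops=3).
Iteration 4: no outgoing edges from {lint}; recursion stops.
hops values: 0, 1, 1, 2, 2, 3; the maximum is 3.

3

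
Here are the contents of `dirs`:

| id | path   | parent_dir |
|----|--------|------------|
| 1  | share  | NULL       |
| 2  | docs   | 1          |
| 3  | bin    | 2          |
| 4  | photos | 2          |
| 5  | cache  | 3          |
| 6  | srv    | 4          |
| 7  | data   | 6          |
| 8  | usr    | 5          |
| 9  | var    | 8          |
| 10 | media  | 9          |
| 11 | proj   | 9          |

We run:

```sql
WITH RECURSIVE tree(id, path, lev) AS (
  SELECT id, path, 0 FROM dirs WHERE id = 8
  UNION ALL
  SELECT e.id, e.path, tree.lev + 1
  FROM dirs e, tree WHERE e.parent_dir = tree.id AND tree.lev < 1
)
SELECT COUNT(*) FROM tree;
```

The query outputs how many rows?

Base: id=8 (usr) at lev 0.
Iteration 1: rows with parent_dir in {8} -> var (id 9, lev 1).
Iteration 2: lev < 1 fails for all current rows; recursion stops.
Total rows emitted: 2.

2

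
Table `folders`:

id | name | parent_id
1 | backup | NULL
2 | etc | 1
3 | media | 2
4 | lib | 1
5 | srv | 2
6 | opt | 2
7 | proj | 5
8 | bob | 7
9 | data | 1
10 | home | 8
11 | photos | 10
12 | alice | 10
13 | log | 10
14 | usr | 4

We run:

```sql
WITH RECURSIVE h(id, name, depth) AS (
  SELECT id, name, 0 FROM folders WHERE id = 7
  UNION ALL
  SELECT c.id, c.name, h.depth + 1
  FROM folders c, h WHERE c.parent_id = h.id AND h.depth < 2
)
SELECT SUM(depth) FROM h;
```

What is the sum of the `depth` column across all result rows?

3

Base: id=7 (proj) at depth 0.
Iteration 1: rows with parent_id in {7} -> bob (id 8, depth 1).
Iteration 2: rows with parent_id in {8} -> home (id 10, depth 2).
Iteration 3: depth < 2 fails for all current rows; recursion stops.
SUM(depth) = 0 + 1 + 2 = 3.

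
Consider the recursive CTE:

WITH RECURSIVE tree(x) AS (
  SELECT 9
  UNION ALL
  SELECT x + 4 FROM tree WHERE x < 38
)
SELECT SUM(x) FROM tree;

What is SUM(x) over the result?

Base: x=9.
Iteration 1: 9 < 38 holds -> x = 9 + 4 = 13.
Iteration 2: 13 < 38 holds -> x = 13 + 4 = 17.
Iteration 3: 17 < 38 holds -> x = 17 + 4 = 21.
Iteration 4: 21 < 38 holds -> x = 21 + 4 = 25.
Iteration 5: 25 < 38 holds -> x = 25 + 4 = 29.
Iteration 6: 29 < 38 holds -> x = 29 + 4 = 33.
Iteration 7: 33 < 38 holds -> x = 33 + 4 = 37.
Iteration 8: 37 < 38 holds -> x = 37 + 4 = 41.
Iteration 9: 41 < 38 fails; recursion stops.
SUM(x) = 9 + 13 + 17 + 21 + 25 + 29 + 33 + 37 + 41 = 225.

225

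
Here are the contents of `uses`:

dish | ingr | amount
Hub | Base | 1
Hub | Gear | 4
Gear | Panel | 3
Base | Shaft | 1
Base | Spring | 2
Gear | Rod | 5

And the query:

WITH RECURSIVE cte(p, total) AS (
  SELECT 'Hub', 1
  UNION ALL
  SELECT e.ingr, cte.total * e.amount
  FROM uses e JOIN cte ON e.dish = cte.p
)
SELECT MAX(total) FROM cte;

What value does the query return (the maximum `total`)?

20

Base: (Hub, total=1).
Iteration 1: components of {Hub} -> Base = 1*1 = 1, Gear = 1*4 = 4.
Iteration 2: components of {Base,Gear} -> Panel = 4*3 = 12, Rod = 4*5 = 20, Shaft = 1*1 = 1, Spring = 1*2 = 2.
Iteration 3: no further components; recursion stops.
total values: 1, 1, 4, 1, 2, 12, 20; the maximum is 20.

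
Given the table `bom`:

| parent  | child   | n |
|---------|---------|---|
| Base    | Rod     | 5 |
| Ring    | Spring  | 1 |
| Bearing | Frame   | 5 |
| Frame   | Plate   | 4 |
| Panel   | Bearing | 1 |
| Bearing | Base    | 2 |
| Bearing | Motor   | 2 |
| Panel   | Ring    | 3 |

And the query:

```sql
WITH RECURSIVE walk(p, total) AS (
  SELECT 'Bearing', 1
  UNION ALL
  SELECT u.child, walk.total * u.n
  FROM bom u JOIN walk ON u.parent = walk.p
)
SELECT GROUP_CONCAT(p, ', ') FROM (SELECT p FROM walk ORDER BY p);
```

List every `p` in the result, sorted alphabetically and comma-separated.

Base: (Bearing, total=1).
Iteration 1: components of {Bearing} -> Base = 1*2 = 2, Frame = 1*5 = 5, Motor = 1*2 = 2.
Iteration 2: components of {Base,Frame,Motor} -> Plate = 5*4 = 20, Rod = 2*5 = 10.
Iteration 3: no further components; recursion stops.

Base, Bearing, Frame, Motor, Plate, Rod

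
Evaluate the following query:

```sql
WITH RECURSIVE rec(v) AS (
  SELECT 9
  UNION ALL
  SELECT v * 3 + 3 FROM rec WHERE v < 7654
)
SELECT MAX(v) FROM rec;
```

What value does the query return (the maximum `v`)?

22962

Base: v=9.
Iteration 1: 9 < 7654 holds -> v = 9 * 3 + 3 = 30.
Iteration 2: 30 < 7654 holds -> v = 30 * 3 + 3 = 93.
Iteration 3: 93 < 7654 holds -> v = 93 * 3 + 3 = 282.
Iteration 4: 282 < 7654 holds -> v = 282 * 3 + 3 = 849.
Iteration 5: 849 < 7654 holds -> v = 849 * 3 + 3 = 2550.
Iteration 6: 2550 < 7654 holds -> v = 2550 * 3 + 3 = 7653.
Iteration 7: 7653 < 7654 holds -> v = 7653 * 3 + 3 = 22962.
Iteration 8: 22962 < 7654 fails; recursion stops.
v values: 9, 30, 93, 282, 849, 2550, 7653, 22962; the maximum is 22962.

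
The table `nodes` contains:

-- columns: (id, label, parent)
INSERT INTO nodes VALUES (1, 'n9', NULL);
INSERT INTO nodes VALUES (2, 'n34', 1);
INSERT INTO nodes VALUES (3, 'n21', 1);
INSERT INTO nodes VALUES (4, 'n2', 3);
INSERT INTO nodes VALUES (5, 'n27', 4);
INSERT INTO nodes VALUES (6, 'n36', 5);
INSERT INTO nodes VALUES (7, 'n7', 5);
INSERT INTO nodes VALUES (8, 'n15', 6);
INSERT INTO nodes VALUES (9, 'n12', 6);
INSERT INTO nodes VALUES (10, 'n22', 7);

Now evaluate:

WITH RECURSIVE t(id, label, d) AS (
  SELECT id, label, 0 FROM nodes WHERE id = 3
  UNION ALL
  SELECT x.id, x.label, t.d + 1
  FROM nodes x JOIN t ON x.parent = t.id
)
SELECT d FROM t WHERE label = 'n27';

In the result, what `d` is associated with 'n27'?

Base: id=3 (n21) at d 0.
Iteration 1: rows with parent in {3} -> n2 (id 4, d 1).
Iteration 2: rows with parent in {4} -> n27 (id 5, d 2).
Iteration 3: rows with parent in {5} -> n36 (id 6, d 3), n7 (id 7, d 3).
Iteration 4: rows with parent in {6,7} -> n15 (id 8, d 4), n12 (id 9, d 4), n22 (id 10, d 4).
Iteration 5: no rows with parent in {8,9,10}; recursion stops.

2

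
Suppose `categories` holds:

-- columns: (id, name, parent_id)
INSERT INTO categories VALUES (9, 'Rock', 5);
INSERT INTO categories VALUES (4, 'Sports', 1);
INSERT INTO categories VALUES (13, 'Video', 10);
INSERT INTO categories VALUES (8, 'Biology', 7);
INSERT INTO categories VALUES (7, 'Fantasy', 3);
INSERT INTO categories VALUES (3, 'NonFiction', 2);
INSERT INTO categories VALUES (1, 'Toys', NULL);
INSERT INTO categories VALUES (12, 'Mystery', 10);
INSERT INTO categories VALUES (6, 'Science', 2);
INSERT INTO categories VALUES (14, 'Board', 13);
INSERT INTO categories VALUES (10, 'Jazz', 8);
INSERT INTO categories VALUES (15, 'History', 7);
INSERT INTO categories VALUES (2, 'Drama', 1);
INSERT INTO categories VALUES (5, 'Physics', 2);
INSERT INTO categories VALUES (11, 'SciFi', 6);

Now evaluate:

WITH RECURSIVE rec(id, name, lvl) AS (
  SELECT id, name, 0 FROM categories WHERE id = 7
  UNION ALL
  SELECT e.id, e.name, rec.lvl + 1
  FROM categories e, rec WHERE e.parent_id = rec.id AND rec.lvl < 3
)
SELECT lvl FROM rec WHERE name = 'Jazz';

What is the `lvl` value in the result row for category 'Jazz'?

Base: id=7 (Fantasy) at lvl 0.
Iteration 1: rows with parent_id in {7} -> Biology (id 8, lvl 1), History (id 15, lvl 1).
Iteration 2: rows with parent_id in {8,15} -> Jazz (id 10, lvl 2).
Iteration 3: rows with parent_id in {10} -> Mystery (id 12, lvl 3), Video (id 13, lvl 3).
Iteration 4: lvl < 3 fails for all current rows; recursion stops.

2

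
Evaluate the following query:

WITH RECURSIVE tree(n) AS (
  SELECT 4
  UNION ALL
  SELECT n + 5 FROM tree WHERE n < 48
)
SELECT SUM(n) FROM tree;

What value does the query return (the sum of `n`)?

Base: n=4.
Iteration 1: 4 < 48 holds -> n = 4 + 5 = 9.
Iteration 2: 9 < 48 holds -> n = 9 + 5 = 14.
Iteration 3: 14 < 48 holds -> n = 14 + 5 = 19.
Iteration 4: 19 < 48 holds -> n = 19 + 5 = 24.
Iteration 5: 24 < 48 holds -> n = 24 + 5 = 29.
Iteration 6: 29 < 48 holds -> n = 29 + 5 = 34.
Iteration 7: 34 < 48 holds -> n = 34 + 5 = 39.
Iteration 8: 39 < 48 holds -> n = 39 + 5 = 44.
Iteration 9: 44 < 48 holds -> n = 44 + 5 = 49.
Iteration 10: 49 < 48 fails; recursion stops.
SUM(n) = 4 + 9 + 14 + 19 + 24 + 29 + 34 + 39 + 44 + 49 = 265.

265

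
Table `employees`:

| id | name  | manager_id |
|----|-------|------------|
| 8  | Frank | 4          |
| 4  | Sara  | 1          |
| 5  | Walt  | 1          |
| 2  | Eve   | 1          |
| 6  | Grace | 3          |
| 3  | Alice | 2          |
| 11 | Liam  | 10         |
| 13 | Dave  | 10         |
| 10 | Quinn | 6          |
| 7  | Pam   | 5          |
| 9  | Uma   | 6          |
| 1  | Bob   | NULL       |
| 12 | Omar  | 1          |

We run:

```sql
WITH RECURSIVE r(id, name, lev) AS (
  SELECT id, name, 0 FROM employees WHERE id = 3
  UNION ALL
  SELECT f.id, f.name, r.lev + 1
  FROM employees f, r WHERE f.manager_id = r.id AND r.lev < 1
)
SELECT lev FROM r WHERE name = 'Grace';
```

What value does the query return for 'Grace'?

1

Base: id=3 (Alice) at lev 0.
Iteration 1: rows with manager_id in {3} -> Grace (id 6, lev 1).
Iteration 2: lev < 1 fails for all current rows; recursion stops.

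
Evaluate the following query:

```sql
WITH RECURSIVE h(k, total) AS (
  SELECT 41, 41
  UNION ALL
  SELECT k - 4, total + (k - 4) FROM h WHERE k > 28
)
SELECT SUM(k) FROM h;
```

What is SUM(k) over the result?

165

Base: k=41, total=41.
Iteration 1: 41 > 28 holds -> k = 41 - 4 = 37, total = 41 + 37 = 78.
Iteration 2: 37 > 28 holds -> k = 37 - 4 = 33, total = 78 + 33 = 111.
Iteration 3: 33 > 28 holds -> k = 33 - 4 = 29, total = 111 + 29 = 140.
Iteration 4: 29 > 28 holds -> k = 29 - 4 = 25, total = 140 + 25 = 165.
Iteration 5: 25 > 28 fails; recursion stops.
SUM(k) = 41 + 37 + 33 + 29 + 25 = 165.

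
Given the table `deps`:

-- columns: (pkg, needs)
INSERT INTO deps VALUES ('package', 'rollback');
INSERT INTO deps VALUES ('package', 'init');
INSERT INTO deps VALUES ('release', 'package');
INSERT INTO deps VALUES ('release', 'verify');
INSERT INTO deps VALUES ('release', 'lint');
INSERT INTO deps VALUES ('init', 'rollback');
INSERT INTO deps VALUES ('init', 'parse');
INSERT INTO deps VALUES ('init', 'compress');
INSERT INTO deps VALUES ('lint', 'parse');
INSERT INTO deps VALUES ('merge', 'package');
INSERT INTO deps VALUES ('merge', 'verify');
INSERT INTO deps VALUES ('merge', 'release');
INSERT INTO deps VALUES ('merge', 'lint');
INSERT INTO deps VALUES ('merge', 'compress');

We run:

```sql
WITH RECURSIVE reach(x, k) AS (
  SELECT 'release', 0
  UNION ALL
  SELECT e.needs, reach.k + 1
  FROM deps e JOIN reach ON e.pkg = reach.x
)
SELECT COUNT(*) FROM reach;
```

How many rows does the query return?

Base: (release, k=0).
Iteration 1: edges from {release} -> (lint, k=1), (package, k=1), (verify, k=1).
Iteration 2: edges from {lint,package,verify} -> (init, k=2), (parse, k=2), (rollback, k=2).
Iteration 3: edges from {init,parse,rollback} -> (compress, k=3), (parse, k=3), (rollback, k=3).
Iteration 4: no outgoing edges from {compress,parse,rollback}; recursion stops.
Total rows emitted: 10.

10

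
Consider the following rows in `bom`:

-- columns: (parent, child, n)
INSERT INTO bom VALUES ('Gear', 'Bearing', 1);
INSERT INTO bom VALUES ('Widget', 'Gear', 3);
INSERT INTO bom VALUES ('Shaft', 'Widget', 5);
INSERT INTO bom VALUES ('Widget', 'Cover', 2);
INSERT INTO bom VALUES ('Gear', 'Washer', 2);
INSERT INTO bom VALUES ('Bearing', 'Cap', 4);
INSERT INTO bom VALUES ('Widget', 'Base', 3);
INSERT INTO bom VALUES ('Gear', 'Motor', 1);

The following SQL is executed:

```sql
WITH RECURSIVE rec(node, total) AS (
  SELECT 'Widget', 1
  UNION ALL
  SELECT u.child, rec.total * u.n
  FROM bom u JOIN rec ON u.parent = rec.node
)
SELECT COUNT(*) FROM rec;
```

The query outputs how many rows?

8

Base: (Widget, total=1).
Iteration 1: components of {Widget} -> Base = 1*3 = 3, Cover = 1*2 = 2, Gear = 1*3 = 3.
Iteration 2: components of {Base,Cover,Gear} -> Bearing = 3*1 = 3, Motor = 3*1 = 3, Washer = 3*2 = 6.
Iteration 3: components of {Bearing,Motor,Washer} -> Cap = 3*4 = 12.
Iteration 4: no further components; recursion stops.
Total rows emitted: 8.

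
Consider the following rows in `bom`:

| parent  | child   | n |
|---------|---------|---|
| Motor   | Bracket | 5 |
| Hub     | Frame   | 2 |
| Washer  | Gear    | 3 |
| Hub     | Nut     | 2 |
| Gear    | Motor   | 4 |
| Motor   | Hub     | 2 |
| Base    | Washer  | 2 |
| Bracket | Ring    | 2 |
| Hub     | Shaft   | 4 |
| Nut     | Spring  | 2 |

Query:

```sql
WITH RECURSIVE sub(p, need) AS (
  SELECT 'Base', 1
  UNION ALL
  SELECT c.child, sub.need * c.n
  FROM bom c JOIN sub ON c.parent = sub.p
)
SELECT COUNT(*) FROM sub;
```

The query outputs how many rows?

11

Base: (Base, need=1).
Iteration 1: components of {Base} -> Washer = 1*2 = 2.
Iteration 2: components of {Washer} -> Gear = 2*3 = 6.
Iteration 3: components of {Gear} -> Motor = 6*4 = 24.
Iteration 4: components of {Motor} -> Bracket = 24*5 = 120, Hub = 24*2 = 48.
Iteration 5: components of {Bracket,Hub} -> Frame = 48*2 = 96, Nut = 48*2 = 96, Ring = 120*2 = 240, Shaft = 48*4 = 192.
Iteration 6: components of {Frame,Nut,Ring,Shaft} -> Spring = 96*2 = 192.
Iteration 7: no further components; recursion stops.
Total rows emitted: 11.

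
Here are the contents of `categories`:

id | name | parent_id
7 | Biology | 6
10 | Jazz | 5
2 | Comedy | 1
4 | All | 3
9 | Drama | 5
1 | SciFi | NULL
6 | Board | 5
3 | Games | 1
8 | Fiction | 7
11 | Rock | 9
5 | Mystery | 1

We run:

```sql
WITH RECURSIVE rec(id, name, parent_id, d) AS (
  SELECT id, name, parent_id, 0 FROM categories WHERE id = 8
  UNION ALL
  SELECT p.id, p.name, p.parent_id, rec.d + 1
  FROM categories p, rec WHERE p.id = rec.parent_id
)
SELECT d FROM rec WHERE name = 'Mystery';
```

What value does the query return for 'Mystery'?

Base: id=8 (Fiction), parent_id=7, d 0.
Iteration 1: join on id=7 -> Biology (id 7, parent_id=6, d 1).
Iteration 2: join on id=6 -> Board (id 6, parent_id=5, d 2).
Iteration 3: join on id=5 -> Mystery (id 5, parent_id=1, d 3).
Iteration 4: join on id=1 -> SciFi (id 1, parent_id=NULL, d 4).
Iteration 5: parent_id is NULL; no match; recursion stops.

3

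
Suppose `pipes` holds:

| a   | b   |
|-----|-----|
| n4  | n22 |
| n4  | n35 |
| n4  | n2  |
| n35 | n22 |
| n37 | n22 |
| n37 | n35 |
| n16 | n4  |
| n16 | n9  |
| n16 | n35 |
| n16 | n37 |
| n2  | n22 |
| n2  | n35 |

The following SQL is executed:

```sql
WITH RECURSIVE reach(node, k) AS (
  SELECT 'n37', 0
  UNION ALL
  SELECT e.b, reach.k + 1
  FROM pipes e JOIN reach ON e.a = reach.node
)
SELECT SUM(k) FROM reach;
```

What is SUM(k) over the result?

Base: (n37, k=0).
Iteration 1: edges from {n37} -> (n22, k=1), (n35, k=1).
Iteration 2: edges from {n22,n35} -> (n22, k=2).
Iteration 3: no outgoing edges from {n22}; recursion stops.
SUM(k) = 0 + 1 + 1 + 2 = 4.

4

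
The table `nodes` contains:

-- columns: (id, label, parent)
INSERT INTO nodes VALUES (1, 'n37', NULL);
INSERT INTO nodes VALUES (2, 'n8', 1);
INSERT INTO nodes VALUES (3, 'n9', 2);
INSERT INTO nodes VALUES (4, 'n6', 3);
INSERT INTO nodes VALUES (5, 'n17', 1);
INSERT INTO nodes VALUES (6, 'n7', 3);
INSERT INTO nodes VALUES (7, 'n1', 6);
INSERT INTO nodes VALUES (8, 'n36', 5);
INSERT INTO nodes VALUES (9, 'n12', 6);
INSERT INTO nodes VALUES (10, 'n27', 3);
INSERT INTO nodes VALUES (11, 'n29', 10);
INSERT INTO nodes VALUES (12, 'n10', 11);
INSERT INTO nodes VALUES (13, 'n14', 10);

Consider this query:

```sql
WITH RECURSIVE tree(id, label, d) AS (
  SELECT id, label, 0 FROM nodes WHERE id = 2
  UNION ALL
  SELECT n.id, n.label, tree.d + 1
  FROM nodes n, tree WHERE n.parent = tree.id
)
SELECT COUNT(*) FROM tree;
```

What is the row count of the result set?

10

Base: id=2 (n8) at d 0.
Iteration 1: rows with parent in {2} -> n9 (id 3, d 1).
Iteration 2: rows with parent in {3} -> n6 (id 4, d 2), n7 (id 6, d 2), n27 (id 10, d 2).
Iteration 3: rows with parent in {4,6,10} -> n1 (id 7, d 3), n12 (id 9, d 3), n29 (id 11, d 3), n14 (id 13, d 3).
Iteration 4: rows with parent in {7,9,11,13} -> n10 (id 12, d 4).
Iteration 5: no rows with parent in {12}; recursion stops.
Total rows emitted: 10.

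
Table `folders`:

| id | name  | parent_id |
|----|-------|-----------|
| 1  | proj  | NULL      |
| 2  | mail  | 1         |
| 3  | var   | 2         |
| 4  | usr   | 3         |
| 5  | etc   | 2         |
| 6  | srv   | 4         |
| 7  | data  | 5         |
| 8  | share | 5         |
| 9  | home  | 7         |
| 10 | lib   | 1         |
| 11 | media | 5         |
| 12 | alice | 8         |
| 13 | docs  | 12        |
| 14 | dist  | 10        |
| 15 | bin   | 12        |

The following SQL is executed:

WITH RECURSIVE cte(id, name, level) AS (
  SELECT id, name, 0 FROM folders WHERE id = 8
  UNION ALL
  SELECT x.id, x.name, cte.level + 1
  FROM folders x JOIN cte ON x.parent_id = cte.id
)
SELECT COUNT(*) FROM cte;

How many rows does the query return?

Base: id=8 (share) at level 0.
Iteration 1: rows with parent_id in {8} -> alice (id 12, level 1).
Iteration 2: rows with parent_id in {12} -> docs (id 13, level 2), bin (id 15, level 2).
Iteration 3: no rows with parent_id in {13,15}; recursion stops.
Total rows emitted: 4.

4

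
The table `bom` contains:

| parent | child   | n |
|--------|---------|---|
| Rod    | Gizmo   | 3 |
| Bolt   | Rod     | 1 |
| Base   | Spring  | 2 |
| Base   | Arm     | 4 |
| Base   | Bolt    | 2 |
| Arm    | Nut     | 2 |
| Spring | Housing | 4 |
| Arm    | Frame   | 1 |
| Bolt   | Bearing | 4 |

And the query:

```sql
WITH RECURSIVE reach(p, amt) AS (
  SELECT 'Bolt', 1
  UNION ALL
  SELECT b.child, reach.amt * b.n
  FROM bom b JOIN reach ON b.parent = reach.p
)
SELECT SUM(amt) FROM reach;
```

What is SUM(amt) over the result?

9

Base: (Bolt, amt=1).
Iteration 1: components of {Bolt} -> Bearing = 1*4 = 4, Rod = 1*1 = 1.
Iteration 2: components of {Bearing,Rod} -> Gizmo = 1*3 = 3.
Iteration 3: no further components; recursion stops.
SUM(amt) = 1 + 4 + 1 + 3 = 9.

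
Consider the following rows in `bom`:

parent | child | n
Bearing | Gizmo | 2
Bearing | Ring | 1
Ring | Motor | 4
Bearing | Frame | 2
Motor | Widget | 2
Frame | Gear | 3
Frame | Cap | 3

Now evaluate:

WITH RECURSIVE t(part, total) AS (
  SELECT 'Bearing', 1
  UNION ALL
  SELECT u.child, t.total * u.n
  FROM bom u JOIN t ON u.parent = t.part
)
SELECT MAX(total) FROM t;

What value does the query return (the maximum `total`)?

8

Base: (Bearing, total=1).
Iteration 1: components of {Bearing} -> Frame = 1*2 = 2, Gizmo = 1*2 = 2, Ring = 1*1 = 1.
Iteration 2: components of {Frame,Gizmo,Ring} -> Cap = 2*3 = 6, Gear = 2*3 = 6, Motor = 1*4 = 4.
Iteration 3: components of {Cap,Gear,Motor} -> Widget = 4*2 = 8.
Iteration 4: no further components; recursion stops.
total values: 1, 2, 1, 2, 4, 6, 6, 8; the maximum is 8.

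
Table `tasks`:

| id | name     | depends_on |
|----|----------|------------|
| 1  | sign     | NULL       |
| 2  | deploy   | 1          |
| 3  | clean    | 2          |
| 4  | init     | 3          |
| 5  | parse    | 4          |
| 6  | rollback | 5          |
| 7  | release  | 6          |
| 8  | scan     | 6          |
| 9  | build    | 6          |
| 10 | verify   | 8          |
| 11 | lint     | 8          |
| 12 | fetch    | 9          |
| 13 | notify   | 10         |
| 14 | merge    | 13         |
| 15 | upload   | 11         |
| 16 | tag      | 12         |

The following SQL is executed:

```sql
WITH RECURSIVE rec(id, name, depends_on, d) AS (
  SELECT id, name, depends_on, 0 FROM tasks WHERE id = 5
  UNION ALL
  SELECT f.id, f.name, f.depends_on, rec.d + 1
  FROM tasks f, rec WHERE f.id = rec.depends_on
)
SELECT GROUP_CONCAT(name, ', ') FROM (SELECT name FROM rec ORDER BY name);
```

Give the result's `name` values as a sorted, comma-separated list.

clean, deploy, init, parse, sign

Base: id=5 (parse), depends_on=4, d 0.
Iteration 1: join on id=4 -> init (id 4, depends_on=3, d 1).
Iteration 2: join on id=3 -> clean (id 3, depends_on=2, d 2).
Iteration 3: join on id=2 -> deploy (id 2, depends_on=1, d 3).
Iteration 4: join on id=1 -> sign (id 1, depends_on=NULL, d 4).
Iteration 5: depends_on is NULL; no match; recursion stops.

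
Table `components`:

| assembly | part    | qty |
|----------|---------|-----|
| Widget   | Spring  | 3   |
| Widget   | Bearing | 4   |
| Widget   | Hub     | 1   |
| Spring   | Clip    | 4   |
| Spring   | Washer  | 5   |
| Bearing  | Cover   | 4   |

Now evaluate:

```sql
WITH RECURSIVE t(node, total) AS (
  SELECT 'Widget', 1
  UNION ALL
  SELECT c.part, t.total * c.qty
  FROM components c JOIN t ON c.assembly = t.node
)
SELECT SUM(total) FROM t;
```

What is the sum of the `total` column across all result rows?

Base: (Widget, total=1).
Iteration 1: components of {Widget} -> Bearing = 1*4 = 4, Hub = 1*1 = 1, Spring = 1*3 = 3.
Iteration 2: components of {Bearing,Hub,Spring} -> Clip = 3*4 = 12, Cover = 4*4 = 16, Washer = 3*5 = 15.
Iteration 3: no further components; recursion stops.
SUM(total) = 1 + 3 + 4 + 1 + 12 + 15 + 16 = 52.

52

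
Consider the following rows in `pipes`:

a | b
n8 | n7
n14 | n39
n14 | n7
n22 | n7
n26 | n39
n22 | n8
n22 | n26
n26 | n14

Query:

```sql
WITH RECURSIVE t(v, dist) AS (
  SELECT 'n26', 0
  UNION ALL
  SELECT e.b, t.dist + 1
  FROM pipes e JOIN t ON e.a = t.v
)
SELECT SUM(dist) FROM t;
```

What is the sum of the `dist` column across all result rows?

Base: (n26, dist=0).
Iteration 1: edges from {n26} -> (n14, dist=1), (n39, dist=1).
Iteration 2: edges from {n14,n39} -> (n39, dist=2), (n7, dist=2).
Iteration 3: no outgoing edges from {n39,n7}; recursion stops.
SUM(dist) = 0 + 1 + 1 + 2 + 2 = 6.

6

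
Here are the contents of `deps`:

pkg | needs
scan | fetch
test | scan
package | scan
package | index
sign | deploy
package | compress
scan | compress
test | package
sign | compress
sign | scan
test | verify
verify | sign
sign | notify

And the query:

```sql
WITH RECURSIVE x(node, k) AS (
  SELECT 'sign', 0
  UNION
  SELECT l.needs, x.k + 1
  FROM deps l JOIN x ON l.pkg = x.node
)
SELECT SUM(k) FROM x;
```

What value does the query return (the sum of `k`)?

8

Base: (sign, k=0).
Iteration 1: edges from {sign} -> (compress, k=1), (deploy, k=1), (notify, k=1), (scan, k=1).
Iteration 2: edges from {compress,deploy,notify,scan} -> (compress, k=2), (fetch, k=2).
Iteration 3: no outgoing edges from {compress,fetch}; recursion stops.
SUM(k) = 0 + 1 + 1 + 1 + 1 + 2 + 2 = 8.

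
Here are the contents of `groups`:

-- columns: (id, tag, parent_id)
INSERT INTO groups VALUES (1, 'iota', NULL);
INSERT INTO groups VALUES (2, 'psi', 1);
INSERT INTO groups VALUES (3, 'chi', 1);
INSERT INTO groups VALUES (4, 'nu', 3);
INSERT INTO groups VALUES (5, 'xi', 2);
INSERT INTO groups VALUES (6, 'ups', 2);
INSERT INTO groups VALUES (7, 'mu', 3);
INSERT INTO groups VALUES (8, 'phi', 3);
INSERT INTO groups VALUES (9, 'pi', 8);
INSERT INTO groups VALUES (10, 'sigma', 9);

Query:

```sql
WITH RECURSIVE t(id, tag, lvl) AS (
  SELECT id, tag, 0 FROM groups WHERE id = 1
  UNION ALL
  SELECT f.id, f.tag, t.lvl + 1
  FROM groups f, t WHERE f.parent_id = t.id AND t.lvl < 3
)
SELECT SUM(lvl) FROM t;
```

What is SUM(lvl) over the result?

Base: id=1 (iota) at lvl 0.
Iteration 1: rows with parent_id in {1} -> psi (id 2, lvl 1), chi (id 3, lvl 1).
Iteration 2: rows with parent_id in {2,3} -> nu (id 4, lvl 2), xi (id 5, lvl 2), ups (id 6, lvl 2), mu (id 7, lvl 2), phi (id 8, lvl 2).
Iteration 3: rows with parent_id in {4,5,6,7,8} -> pi (id 9, lvl 3).
Iteration 4: lvl < 3 fails for all current rows; recursion stops.
SUM(lvl) = 0 + 1 + 1 + 2 + 2 + 2 + 2 + 2 + 3 = 15.

15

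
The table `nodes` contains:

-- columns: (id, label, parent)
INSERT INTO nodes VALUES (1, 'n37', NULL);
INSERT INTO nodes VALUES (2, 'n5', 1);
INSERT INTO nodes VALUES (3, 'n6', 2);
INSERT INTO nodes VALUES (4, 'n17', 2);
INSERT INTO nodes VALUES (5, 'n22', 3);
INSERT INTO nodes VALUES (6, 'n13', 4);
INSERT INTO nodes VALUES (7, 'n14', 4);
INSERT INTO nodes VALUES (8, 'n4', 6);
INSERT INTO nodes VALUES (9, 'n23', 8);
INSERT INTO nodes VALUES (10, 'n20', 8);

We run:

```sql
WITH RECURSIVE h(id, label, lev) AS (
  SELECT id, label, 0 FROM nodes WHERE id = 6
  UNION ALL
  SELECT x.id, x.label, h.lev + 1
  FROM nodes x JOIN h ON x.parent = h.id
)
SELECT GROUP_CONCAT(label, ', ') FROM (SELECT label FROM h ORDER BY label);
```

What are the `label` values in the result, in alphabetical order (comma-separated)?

Base: id=6 (n13) at lev 0.
Iteration 1: rows with parent in {6} -> n4 (id 8, lev 1).
Iteration 2: rows with parent in {8} -> n23 (id 9, lev 2), n20 (id 10, lev 2).
Iteration 3: no rows with parent in {9,10}; recursion stops.

n13, n20, n23, n4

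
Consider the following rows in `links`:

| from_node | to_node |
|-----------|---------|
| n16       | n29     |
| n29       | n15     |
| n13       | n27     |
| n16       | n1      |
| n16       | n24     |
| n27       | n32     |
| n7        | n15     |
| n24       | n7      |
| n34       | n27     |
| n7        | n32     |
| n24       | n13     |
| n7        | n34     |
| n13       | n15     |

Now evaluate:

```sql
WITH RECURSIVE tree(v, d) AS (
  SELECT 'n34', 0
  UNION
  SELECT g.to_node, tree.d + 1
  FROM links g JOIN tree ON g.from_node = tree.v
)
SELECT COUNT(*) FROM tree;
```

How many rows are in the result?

Base: (n34, d=0).
Iteration 1: edges from {n34} -> (n27, d=1).
Iteration 2: edges from {n27} -> (n32, d=2).
Iteration 3: no outgoing edges from {n32}; recursion stops.
Total rows emitted: 3.

3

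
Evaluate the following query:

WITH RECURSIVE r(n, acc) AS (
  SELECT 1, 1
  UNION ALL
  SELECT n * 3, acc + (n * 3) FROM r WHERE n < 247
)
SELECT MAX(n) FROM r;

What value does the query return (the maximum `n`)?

729

Base: n=1, acc=1.
Iteration 1: 1 < 247 holds -> n = 1 * 3 = 3, acc = 1 + 3 = 4.
Iteration 2: 3 < 247 holds -> n = 3 * 3 = 9, acc = 4 + 9 = 13.
Iteration 3: 9 < 247 holds -> n = 9 * 3 = 27, acc = 13 + 27 = 40.
Iteration 4: 27 < 247 holds -> n = 27 * 3 = 81, acc = 40 + 81 = 121.
Iteration 5: 81 < 247 holds -> n = 81 * 3 = 243, acc = 121 + 243 = 364.
Iteration 6: 243 < 247 holds -> n = 243 * 3 = 729, acc = 364 + 729 = 1093.
Iteration 7: 729 < 247 fails; recursion stops.
n values: 1, 3, 9, 27, 81, 243, 729; the maximum is 729.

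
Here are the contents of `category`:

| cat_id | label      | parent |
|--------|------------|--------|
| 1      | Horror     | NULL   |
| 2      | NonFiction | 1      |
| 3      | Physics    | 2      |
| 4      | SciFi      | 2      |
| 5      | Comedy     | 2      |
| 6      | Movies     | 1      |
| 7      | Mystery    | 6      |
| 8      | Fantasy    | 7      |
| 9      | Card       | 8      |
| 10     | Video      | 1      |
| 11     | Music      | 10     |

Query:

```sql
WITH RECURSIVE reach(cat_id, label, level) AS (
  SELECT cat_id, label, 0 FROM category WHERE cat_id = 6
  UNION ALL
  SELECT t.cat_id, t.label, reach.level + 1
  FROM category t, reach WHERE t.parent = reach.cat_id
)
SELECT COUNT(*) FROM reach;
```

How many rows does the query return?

Base: cat_id=6 (Movies) at level 0.
Iteration 1: rows with parent in {6} -> Mystery (id 7, level 1).
Iteration 2: rows with parent in {7} -> Fantasy (id 8, level 2).
Iteration 3: rows with parent in {8} -> Card (id 9, level 3).
Iteration 4: no rows with parent in {9}; recursion stops.
Total rows emitted: 4.

4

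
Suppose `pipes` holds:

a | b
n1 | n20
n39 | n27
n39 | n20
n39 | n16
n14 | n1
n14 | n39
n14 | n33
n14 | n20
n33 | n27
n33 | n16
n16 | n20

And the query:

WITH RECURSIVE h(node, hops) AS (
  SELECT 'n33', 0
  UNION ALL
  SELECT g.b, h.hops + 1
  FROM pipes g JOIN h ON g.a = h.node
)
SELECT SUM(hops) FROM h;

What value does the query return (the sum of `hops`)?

Base: (n33, hops=0).
Iteration 1: edges from {n33} -> (n16, hops=1), (n27, hops=1).
Iteration 2: edges from {n16,n27} -> (n20, hops=2).
Iteration 3: no outgoing edges from {n20}; recursion stops.
SUM(hops) = 0 + 1 + 1 + 2 = 4.

4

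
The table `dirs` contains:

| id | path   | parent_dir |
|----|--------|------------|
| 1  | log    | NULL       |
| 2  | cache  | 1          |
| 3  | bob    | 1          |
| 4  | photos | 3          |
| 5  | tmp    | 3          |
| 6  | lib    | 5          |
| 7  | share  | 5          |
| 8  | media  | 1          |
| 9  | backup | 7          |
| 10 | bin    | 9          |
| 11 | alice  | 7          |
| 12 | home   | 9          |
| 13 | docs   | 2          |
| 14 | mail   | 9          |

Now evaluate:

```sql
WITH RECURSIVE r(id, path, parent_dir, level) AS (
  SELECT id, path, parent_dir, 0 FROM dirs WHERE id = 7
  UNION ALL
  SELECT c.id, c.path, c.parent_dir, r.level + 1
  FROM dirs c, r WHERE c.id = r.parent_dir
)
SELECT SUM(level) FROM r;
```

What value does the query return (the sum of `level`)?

6

Base: id=7 (share), parent_dir=5, level 0.
Iteration 1: join on id=5 -> tmp (id 5, parent_dir=3, level 1).
Iteration 2: join on id=3 -> bob (id 3, parent_dir=1, level 2).
Iteration 3: join on id=1 -> log (id 1, parent_dir=NULL, level 3).
Iteration 4: parent_dir is NULL; no match; recursion stops.
SUM(level) = 0 + 1 + 2 + 3 = 6.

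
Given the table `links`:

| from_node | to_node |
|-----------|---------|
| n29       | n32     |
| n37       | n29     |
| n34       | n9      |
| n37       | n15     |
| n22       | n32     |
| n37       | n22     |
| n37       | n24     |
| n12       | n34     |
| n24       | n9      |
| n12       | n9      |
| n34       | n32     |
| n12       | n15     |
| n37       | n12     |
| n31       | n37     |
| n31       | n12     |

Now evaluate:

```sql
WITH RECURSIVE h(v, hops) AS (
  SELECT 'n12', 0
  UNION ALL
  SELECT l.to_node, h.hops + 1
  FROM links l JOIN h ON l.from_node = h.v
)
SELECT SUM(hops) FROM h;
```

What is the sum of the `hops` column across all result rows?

7

Base: (n12, hops=0).
Iteration 1: edges from {n12} -> (n15, hops=1), (n34, hops=1), (n9, hops=1).
Iteration 2: edges from {n15,n34,n9} -> (n32, hops=2), (n9, hops=2).
Iteration 3: no outgoing edges from {n32,n9}; recursion stops.
SUM(hops) = 0 + 1 + 1 + 1 + 2 + 2 = 7.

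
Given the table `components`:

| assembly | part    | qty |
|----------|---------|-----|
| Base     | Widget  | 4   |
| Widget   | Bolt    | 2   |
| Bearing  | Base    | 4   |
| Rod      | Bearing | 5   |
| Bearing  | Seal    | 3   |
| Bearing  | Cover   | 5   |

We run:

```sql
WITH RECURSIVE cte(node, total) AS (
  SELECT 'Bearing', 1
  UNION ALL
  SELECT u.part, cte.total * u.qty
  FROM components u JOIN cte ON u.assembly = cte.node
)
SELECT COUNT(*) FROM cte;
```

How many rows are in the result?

Base: (Bearing, total=1).
Iteration 1: components of {Bearing} -> Base = 1*4 = 4, Cover = 1*5 = 5, Seal = 1*3 = 3.
Iteration 2: components of {Base,Cover,Seal} -> Widget = 4*4 = 16.
Iteration 3: components of {Widget} -> Bolt = 16*2 = 32.
Iteration 4: no further components; recursion stops.
Total rows emitted: 6.

6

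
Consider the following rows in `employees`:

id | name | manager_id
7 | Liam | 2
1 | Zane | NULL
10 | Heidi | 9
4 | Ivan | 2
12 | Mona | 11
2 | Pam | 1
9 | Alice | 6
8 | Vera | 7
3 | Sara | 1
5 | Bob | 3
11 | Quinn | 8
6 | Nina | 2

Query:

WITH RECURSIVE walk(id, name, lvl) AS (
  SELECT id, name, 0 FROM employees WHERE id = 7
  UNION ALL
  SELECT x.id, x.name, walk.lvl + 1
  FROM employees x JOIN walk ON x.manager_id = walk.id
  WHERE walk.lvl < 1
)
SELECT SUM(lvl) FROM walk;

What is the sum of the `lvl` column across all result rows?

Base: id=7 (Liam) at lvl 0.
Iteration 1: rows with manager_id in {7} -> Vera (id 8, lvl 1).
Iteration 2: lvl < 1 fails for all current rows; recursion stops.
SUM(lvl) = 0 + 1 = 1.

1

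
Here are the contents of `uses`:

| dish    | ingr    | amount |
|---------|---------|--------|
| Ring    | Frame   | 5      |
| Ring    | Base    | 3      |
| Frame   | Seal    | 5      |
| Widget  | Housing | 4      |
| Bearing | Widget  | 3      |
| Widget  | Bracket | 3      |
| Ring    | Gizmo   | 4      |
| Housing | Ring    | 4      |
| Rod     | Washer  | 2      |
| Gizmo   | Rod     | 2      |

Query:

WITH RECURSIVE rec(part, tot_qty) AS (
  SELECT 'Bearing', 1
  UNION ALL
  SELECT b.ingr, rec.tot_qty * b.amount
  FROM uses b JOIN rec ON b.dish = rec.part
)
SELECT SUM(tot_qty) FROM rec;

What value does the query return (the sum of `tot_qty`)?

Base: (Bearing, tot_qty=1).
Iteration 1: components of {Bearing} -> Widget = 1*3 = 3.
Iteration 2: components of {Widget} -> Bracket = 3*3 = 9, Housing = 3*4 = 12.
Iteration 3: components of {Bracket,Housing} -> Ring = 12*4 = 48.
Iteration 4: components of {Ring} -> Base = 48*3 = 144, Frame = 48*5 = 240, Gizmo = 48*4 = 192.
Iteration 5: components of {Base,Frame,Gizmo} -> Rod = 192*2 = 384, Seal = 240*5 = 1200.
Iteration 6: components of {Rod,Seal} -> Washer = 384*2 = 768.
Iteration 7: no further components; recursion stops.
SUM(tot_qty) = 1 + 3 + 12 + 9 + 48 + 144 + 240 + 192 + 1200 + 384 + 768 = 3001.

3001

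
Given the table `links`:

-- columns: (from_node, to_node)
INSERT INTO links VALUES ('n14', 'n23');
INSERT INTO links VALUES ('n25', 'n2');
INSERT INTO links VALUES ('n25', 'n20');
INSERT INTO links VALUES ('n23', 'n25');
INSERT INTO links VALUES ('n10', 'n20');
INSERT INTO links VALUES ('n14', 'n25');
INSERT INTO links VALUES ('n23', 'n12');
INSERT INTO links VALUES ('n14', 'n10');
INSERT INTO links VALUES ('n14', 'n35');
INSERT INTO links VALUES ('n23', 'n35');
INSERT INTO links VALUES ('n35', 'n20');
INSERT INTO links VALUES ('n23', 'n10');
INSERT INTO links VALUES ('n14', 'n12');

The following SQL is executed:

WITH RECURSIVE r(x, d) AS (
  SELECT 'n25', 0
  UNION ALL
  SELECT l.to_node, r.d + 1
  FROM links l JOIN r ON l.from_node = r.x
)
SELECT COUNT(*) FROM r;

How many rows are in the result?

Base: (n25, d=0).
Iteration 1: edges from {n25} -> (n2, d=1), (n20, d=1).
Iteration 2: no outgoing edges from {n2,n20}; recursion stops.
Total rows emitted: 3.

3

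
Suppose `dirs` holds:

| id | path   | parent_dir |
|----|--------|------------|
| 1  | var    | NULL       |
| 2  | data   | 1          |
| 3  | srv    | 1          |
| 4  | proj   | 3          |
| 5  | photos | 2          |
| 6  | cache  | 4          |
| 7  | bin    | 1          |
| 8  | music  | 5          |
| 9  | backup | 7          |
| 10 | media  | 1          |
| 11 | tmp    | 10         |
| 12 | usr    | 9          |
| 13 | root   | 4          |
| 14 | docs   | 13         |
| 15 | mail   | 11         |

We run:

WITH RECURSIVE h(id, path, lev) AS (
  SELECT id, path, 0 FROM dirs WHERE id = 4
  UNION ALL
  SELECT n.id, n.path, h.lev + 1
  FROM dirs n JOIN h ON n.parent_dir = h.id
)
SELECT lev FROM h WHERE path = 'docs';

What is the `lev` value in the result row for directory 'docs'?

2

Base: id=4 (proj) at lev 0.
Iteration 1: rows with parent_dir in {4} -> cache (id 6, lev 1), root (id 13, lev 1).
Iteration 2: rows with parent_dir in {6,13} -> docs (id 14, lev 2).
Iteration 3: no rows with parent_dir in {14}; recursion stops.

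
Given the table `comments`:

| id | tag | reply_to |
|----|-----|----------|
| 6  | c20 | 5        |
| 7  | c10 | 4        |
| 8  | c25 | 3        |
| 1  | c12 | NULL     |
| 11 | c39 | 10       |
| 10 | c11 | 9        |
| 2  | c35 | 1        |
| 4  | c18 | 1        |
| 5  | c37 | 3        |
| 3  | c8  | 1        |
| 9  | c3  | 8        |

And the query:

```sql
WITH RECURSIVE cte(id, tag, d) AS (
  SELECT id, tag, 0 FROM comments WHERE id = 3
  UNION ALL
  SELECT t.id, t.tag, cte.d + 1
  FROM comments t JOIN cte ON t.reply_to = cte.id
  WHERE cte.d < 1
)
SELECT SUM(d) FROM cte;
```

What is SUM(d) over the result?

2

Base: id=3 (c8) at d 0.
Iteration 1: rows with reply_to in {3} -> c37 (id 5, d 1), c25 (id 8, d 1).
Iteration 2: d < 1 fails for all current rows; recursion stops.
SUM(d) = 0 + 1 + 1 = 2.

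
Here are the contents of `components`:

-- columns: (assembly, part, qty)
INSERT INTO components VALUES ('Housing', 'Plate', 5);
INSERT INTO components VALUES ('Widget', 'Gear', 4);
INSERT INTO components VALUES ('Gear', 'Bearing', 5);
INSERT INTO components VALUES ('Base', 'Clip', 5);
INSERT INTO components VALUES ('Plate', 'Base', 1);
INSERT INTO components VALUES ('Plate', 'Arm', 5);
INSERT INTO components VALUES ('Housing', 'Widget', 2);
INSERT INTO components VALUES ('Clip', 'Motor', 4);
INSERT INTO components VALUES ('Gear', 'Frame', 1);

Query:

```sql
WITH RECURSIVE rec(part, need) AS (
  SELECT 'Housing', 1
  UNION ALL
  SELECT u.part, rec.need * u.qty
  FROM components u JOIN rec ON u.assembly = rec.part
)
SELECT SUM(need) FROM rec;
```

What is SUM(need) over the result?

Base: (Housing, need=1).
Iteration 1: components of {Housing} -> Plate = 1*5 = 5, Widget = 1*2 = 2.
Iteration 2: components of {Plate,Widget} -> Arm = 5*5 = 25, Base = 5*1 = 5, Gear = 2*4 = 8.
Iteration 3: components of {Arm,Base,Gear} -> Bearing = 8*5 = 40, Clip = 5*5 = 25, Frame = 8*1 = 8.
Iteration 4: components of {Bearing,Clip,Frame} -> Motor = 25*4 = 100.
Iteration 5: no further components; recursion stops.
SUM(need) = 1 + 5 + 2 + 5 + 25 + 8 + 25 + 8 + 40 + 100 = 219.

219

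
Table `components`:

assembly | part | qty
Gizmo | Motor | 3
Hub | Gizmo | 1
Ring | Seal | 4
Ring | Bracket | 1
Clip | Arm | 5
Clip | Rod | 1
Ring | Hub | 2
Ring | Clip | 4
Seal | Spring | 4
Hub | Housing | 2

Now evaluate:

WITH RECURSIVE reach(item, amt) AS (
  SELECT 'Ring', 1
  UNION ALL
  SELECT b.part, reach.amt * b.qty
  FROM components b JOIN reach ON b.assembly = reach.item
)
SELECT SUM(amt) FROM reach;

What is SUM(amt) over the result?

64

Base: (Ring, amt=1).
Iteration 1: components of {Ring} -> Bracket = 1*1 = 1, Clip = 1*4 = 4, Hub = 1*2 = 2, Seal = 1*4 = 4.
Iteration 2: components of {Bracket,Clip,Hub,Seal} -> Arm = 4*5 = 20, Gizmo = 2*1 = 2, Housing = 2*2 = 4, Rod = 4*1 = 4, Spring = 4*4 = 16.
Iteration 3: components of {Arm,Gizmo,Housing,Rod,Spring} -> Motor = 2*3 = 6.
Iteration 4: no further components; recursion stops.
SUM(amt) = 1 + 4 + 4 + 2 + 1 + 4 + 20 + 16 + 2 + 4 + 6 = 64.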